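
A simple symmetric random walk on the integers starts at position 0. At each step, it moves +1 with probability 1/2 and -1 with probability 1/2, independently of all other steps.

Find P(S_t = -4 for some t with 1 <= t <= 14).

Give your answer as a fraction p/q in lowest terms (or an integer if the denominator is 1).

Answer: 309/1024

Derivation:
Count via complement. Let g(t,s) = #length-t paths at position s with S_1..S_t all ≠ -4.
g(t,s) = g(t-1,s-1) + g(t-1,s+1) for s ≠ -4; g(t,-4) = 0.
t=0: g(0,0)=1
t=1: g(1,-1)=1 g(1,1)=1
t=2: g(2,-2)=1 g(2,0)=2 g(2,2)=1
t=3: g(3,-3)=1 g(3,-1)=3 g(3,1)=3 g(3,3)=1
t=4: g(4,-2)=4 g(4,0)=6 g(4,2)=4 g(4,4)=1
t=5: g(5,-3)=4 g(5,-1)=10 g(5,1)=10 g(5,3)=5 g(5,5)=1
t=6: g(6,-2)=14 g(6,0)=20 g(6,2)=15 g(6,4)=6 g(6,6)=1
t=7: g(7,-3)=14 g(7,-1)=34 g(7,1)=35 g(7,3)=21 g(7,5)=7 g(7,7)=1
t=8: g(8,-2)=48 g(8,0)=69 g(8,2)=56 g(8,4)=28 g(8,6)=8 g(8,8)=1
t=9: g(9,-3)=48 g(9,-1)=117 g(9,1)=125 g(9,3)=84 g(9,5)=36 g(9,7)=9 g(9,9)=1
t=10: g(10,-2)=165 g(10,0)=242 g(10,2)=209 g(10,4)=120 g(10,6)=45 g(10,8)=10 g(10,10)=1
t=11: g(11,-3)=165 g(11,-1)=407 g(11,1)=451 g(11,3)=329 g(11,5)=165 g(11,7)=55 g(11,9)=11 g(11,11)=1
t=12: g(12,-2)=572 g(12,0)=858 g(12,2)=780 g(12,4)=494 g(12,6)=220 g(12,8)=66 g(12,10)=12 g(12,12)=1
t=13: g(13,-3)=572 g(13,-1)=1430 g(13,1)=1638 g(13,3)=1274 g(13,5)=714 g(13,7)=286 g(13,9)=78 g(13,11)=13 g(13,13)=1
t=14: g(14,-2)=2002 g(14,0)=3068 g(14,2)=2912 g(14,4)=1988 g(14,6)=1000 g(14,8)=364 g(14,10)=91 g(14,12)=14 g(14,14)=1
Paths never hitting -4: Σ_s g(14,s) = 11440
Paths hitting -4: 2^14 - 11440 = 4944
P = 4944/16384 = 309/1024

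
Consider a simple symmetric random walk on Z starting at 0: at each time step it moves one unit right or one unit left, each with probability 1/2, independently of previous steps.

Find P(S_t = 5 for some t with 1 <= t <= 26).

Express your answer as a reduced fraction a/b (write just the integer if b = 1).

Count via complement. Let g(t,s) = #length-t paths at position s with S_1..S_t all ≠ 5.
g(t,s) = g(t-1,s-1) + g(t-1,s+1) for s ≠ 5; g(t,5) = 0.
t=0: g(0,0)=1
t=1: g(1,-1)=1 g(1,1)=1
t=2: g(2,-2)=1 g(2,0)=2 g(2,2)=1
t=3: g(3,-3)=1 g(3,-1)=3 g(3,1)=3 g(3,3)=1
t=4: g(4,-4)=1 g(4,-2)=4 g(4,0)=6 g(4,2)=4 g(4,4)=1
t=5: g(5,-5)=1 g(5,-3)=5 g(5,-1)=10 g(5,1)=10 g(5,3)=5
t=6: g(6,-6)=1 g(6,-4)=6 g(6,-2)=15 g(6,0)=20 g(6,2)=15 g(6,4)=5
t=7: g(7,-7)=1 g(7,-5)=7 g(7,-3)=21 g(7,-1)=35 g(7,1)=35 g(7,3)=20
t=8: g(8,-8)=1 g(8,-6)=8 g(8,-4)=28 g(8,-2)=56 g(8,0)=70 g(8,2)=55 g(8,4)=20
t=9: g(9,-9)=1 g(9,-7)=9 g(9,-5)=36 g(9,-3)=84 g(9,-1)=126 g(9,1)=125 g(9,3)=75
t=10: g(10,-10)=1 g(10,-8)=10 g(10,-6)=45 g(10,-4)=120 g(10,-2)=210 g(10,0)=251 g(10,2)=200 g(10,4)=75
t=11: g(11,-11)=1 g(11,-9)=11 g(11,-7)=55 g(11,-5)=165 g(11,-3)=330 g(11,-1)=461 g(11,1)=451 g(11,3)=275
t=12: g(12,-12)=1 g(12,-10)=12 g(12,-8)=66 g(12,-6)=220 g(12,-4)=495 g(12,-2)=791 g(12,0)=912 g(12,2)=726 g(12,4)=275
t=13: g(13,-13)=1 g(13,-11)=13 g(13,-9)=78 g(13,-7)=286 g(13,-5)=715 g(13,-3)=1286 g(13,-1)=1703 g(13,1)=1638 g(13,3)=1001
t=14: g(14,-14)=1 g(14,-12)=14 g(14,-10)=91 g(14,-8)=364 g(14,-6)=1001 g(14,-4)=2001 g(14,-2)=2989 g(14,0)=3341 g(14,2)=2639 g(14,4)=1001
t=15: g(15,-15)=1 g(15,-13)=15 g(15,-11)=105 g(15,-9)=455 g(15,-7)=1365 g(15,-5)=3002 g(15,-3)=4990 g(15,-1)=6330 g(15,1)=5980 g(15,3)=3640
t=16: g(16,-16)=1 g(16,-14)=16 g(16,-12)=120 g(16,-10)=560 g(16,-8)=1820 g(16,-6)=4367 g(16,-4)=7992 g(16,-2)=11320 g(16,0)=12310 g(16,2)=9620 g(16,4)=3640
t=17: g(17,-17)=1 g(17,-15)=17 g(17,-13)=136 g(17,-11)=680 g(17,-9)=2380 g(17,-7)=6187 g(17,-5)=12359 g(17,-3)=19312 g(17,-1)=23630 g(17,1)=21930 g(17,3)=13260
t=18: g(18,-18)=1 g(18,-16)=18 g(18,-14)=153 g(18,-12)=816 g(18,-10)=3060 g(18,-8)=8567 g(18,-6)=18546 g(18,-4)=31671 g(18,-2)=42942 g(18,0)=45560 g(18,2)=35190 g(18,4)=13260
t=19: g(19,-19)=1 g(19,-17)=19 g(19,-15)=171 g(19,-13)=969 g(19,-11)=3876 g(19,-9)=11627 g(19,-7)=27113 g(19,-5)=50217 g(19,-3)=74613 g(19,-1)=88502 g(19,1)=80750 g(19,3)=48450
t=20: g(20,-20)=1 g(20,-18)=20 g(20,-16)=190 g(20,-14)=1140 g(20,-12)=4845 g(20,-10)=15503 g(20,-8)=38740 g(20,-6)=77330 g(20,-4)=124830 g(20,-2)=163115 g(20,0)=169252 g(20,2)=129200 g(20,4)=48450
t=21: g(21,-21)=1 g(21,-19)=21 g(21,-17)=210 g(21,-15)=1330 g(21,-13)=5985 g(21,-11)=20348 g(21,-9)=54243 g(21,-7)=116070 g(21,-5)=202160 g(21,-3)=287945 g(21,-1)=332367 g(21,1)=298452 g(21,3)=177650
t=22: g(22,-22)=1 g(22,-20)=22 g(22,-18)=231 g(22,-16)=1540 g(22,-14)=7315 g(22,-12)=26333 g(22,-10)=74591 g(22,-8)=170313 g(22,-6)=318230 g(22,-4)=490105 g(22,-2)=620312 g(22,0)=630819 g(22,2)=476102 g(22,4)=177650
t=23: g(23,-23)=1 g(23,-21)=23 g(23,-19)=253 g(23,-17)=1771 g(23,-15)=8855 g(23,-13)=33648 g(23,-11)=100924 g(23,-9)=244904 g(23,-7)=488543 g(23,-5)=808335 g(23,-3)=1110417 g(23,-1)=1251131 g(23,1)=1106921 g(23,3)=653752
t=24: g(24,-24)=1 g(24,-22)=24 g(24,-20)=276 g(24,-18)=2024 g(24,-16)=10626 g(24,-14)=42503 g(24,-12)=134572 g(24,-10)=345828 g(24,-8)=733447 g(24,-6)=1296878 g(24,-4)=1918752 g(24,-2)=2361548 g(24,0)=2358052 g(24,2)=1760673 g(24,4)=653752
t=25: g(25,-25)=1 g(25,-23)=25 g(25,-21)=300 g(25,-19)=2300 g(25,-17)=12650 g(25,-15)=53129 g(25,-13)=177075 g(25,-11)=480400 g(25,-9)=1079275 g(25,-7)=2030325 g(25,-5)=3215630 g(25,-3)=4280300 g(25,-1)=4719600 g(25,1)=4118725 g(25,3)=2414425
t=26: g(26,-26)=1 g(26,-24)=26 g(26,-22)=325 g(26,-20)=2600 g(26,-18)=14950 g(26,-16)=65779 g(26,-14)=230204 g(26,-12)=657475 g(26,-10)=1559675 g(26,-8)=3109600 g(26,-6)=5245955 g(26,-4)=7495930 g(26,-2)=8999900 g(26,0)=8838325 g(26,2)=6533150 g(26,4)=2414425
Paths never hitting 5: Σ_s g(26,s) = 45168320
Paths hitting 5: 2^26 - 45168320 = 21940544
P = 21940544/67108864 = 342821/1048576

Answer: 342821/1048576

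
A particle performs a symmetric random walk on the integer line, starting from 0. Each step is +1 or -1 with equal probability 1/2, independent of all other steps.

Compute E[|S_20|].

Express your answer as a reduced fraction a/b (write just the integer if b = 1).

S_20 takes values m ≡ 0 (mod 2) with |m| ≤ 20; P(S_20=m) = C(20,(20+m)/2)/2^20.
Total paths: 2^20 = 1048576
Distribution: P(S=-20)=1/1048576, P(S=-18)=20/1048576, P(S=-16)=190/1048576, P(S=-14)=1140/1048576, P(S=-12)=4845/1048576, P(S=-10)=15504/1048576, P(S=-8)=38760/1048576, P(S=-6)=77520/1048576, P(S=-4)=125970/1048576, P(S=-2)=167960/1048576, P(S=0)=184756/1048576, P(S=2)=167960/1048576, P(S=4)=125970/1048576, P(S=6)=77520/1048576, P(S=8)=38760/1048576, P(S=10)=15504/1048576, P(S=12)=4845/1048576, P(S=14)=1140/1048576, P(S=16)=190/1048576, P(S=18)=20/1048576, P(S=20)=1/1048576
E[|S_20|] = Σ_m |m|·P(S_20=m) = 3695120/1048576 = 230945/65536

Answer: 230945/65536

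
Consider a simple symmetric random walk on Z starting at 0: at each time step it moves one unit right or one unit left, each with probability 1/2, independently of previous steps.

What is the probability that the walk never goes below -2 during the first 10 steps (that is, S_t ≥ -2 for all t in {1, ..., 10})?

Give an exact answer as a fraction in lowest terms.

Let f(t,s) = #length-t paths at position s with S_1..S_t all ≥ -2.
f(t,s) = f(t-1,s-1) + f(t-1,s+1) for s ≥ -2; f(t,s) = 0 for s < -2.
t=0: f(0,0)=1
t=1: f(1,-1)=1 f(1,1)=1
t=2: f(2,-2)=1 f(2,0)=2 f(2,2)=1
t=3: f(3,-1)=3 f(3,1)=3 f(3,3)=1
t=4: f(4,-2)=3 f(4,0)=6 f(4,2)=4 f(4,4)=1
t=5: f(5,-1)=9 f(5,1)=10 f(5,3)=5 f(5,5)=1
t=6: f(6,-2)=9 f(6,0)=19 f(6,2)=15 f(6,4)=6 f(6,6)=1
t=7: f(7,-1)=28 f(7,1)=34 f(7,3)=21 f(7,5)=7 f(7,7)=1
t=8: f(8,-2)=28 f(8,0)=62 f(8,2)=55 f(8,4)=28 f(8,6)=8 f(8,8)=1
t=9: f(9,-1)=90 f(9,1)=117 f(9,3)=83 f(9,5)=36 f(9,7)=9 f(9,9)=1
t=10: f(10,-2)=90 f(10,0)=207 f(10,2)=200 f(10,4)=119 f(10,6)=45 f(10,8)=10 f(10,10)=1
Σ_s f(10,s) = 672
P = 672/1024 = 21/32

Answer: 21/32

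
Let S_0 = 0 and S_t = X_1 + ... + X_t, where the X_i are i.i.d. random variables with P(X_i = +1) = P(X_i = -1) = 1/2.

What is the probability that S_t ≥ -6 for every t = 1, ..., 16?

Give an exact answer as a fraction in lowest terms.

Let f(t,s) = #length-t paths at position s with S_1..S_t all ≥ -6.
f(t,s) = f(t-1,s-1) + f(t-1,s+1) for s ≥ -6; f(t,s) = 0 for s < -6.
t=0: f(0,0)=1
t=1: f(1,-1)=1 f(1,1)=1
t=2: f(2,-2)=1 f(2,0)=2 f(2,2)=1
t=3: f(3,-3)=1 f(3,-1)=3 f(3,1)=3 f(3,3)=1
t=4: f(4,-4)=1 f(4,-2)=4 f(4,0)=6 f(4,2)=4 f(4,4)=1
t=5: f(5,-5)=1 f(5,-3)=5 f(5,-1)=10 f(5,1)=10 f(5,3)=5 f(5,5)=1
t=6: f(6,-6)=1 f(6,-4)=6 f(6,-2)=15 f(6,0)=20 f(6,2)=15 f(6,4)=6 f(6,6)=1
t=7: f(7,-5)=7 f(7,-3)=21 f(7,-1)=35 f(7,1)=35 f(7,3)=21 f(7,5)=7 f(7,7)=1
t=8: f(8,-6)=7 f(8,-4)=28 f(8,-2)=56 f(8,0)=70 f(8,2)=56 f(8,4)=28 f(8,6)=8 f(8,8)=1
t=9: f(9,-5)=35 f(9,-3)=84 f(9,-1)=126 f(9,1)=126 f(9,3)=84 f(9,5)=36 f(9,7)=9 f(9,9)=1
t=10: f(10,-6)=35 f(10,-4)=119 f(10,-2)=210 f(10,0)=252 f(10,2)=210 f(10,4)=120 f(10,6)=45 f(10,8)=10 f(10,10)=1
t=11: f(11,-5)=154 f(11,-3)=329 f(11,-1)=462 f(11,1)=462 f(11,3)=330 f(11,5)=165 f(11,7)=55 f(11,9)=11 f(11,11)=1
t=12: f(12,-6)=154 f(12,-4)=483 f(12,-2)=791 f(12,0)=924 f(12,2)=792 f(12,4)=495 f(12,6)=220 f(12,8)=66 f(12,10)=12 f(12,12)=1
t=13: f(13,-5)=637 f(13,-3)=1274 f(13,-1)=1715 f(13,1)=1716 f(13,3)=1287 f(13,5)=715 f(13,7)=286 f(13,9)=78 f(13,11)=13 f(13,13)=1
t=14: f(14,-6)=637 f(14,-4)=1911 f(14,-2)=2989 f(14,0)=3431 f(14,2)=3003 f(14,4)=2002 f(14,6)=1001 f(14,8)=364 f(14,10)=91 f(14,12)=14 f(14,14)=1
t=15: f(15,-5)=2548 f(15,-3)=4900 f(15,-1)=6420 f(15,1)=6434 f(15,3)=5005 f(15,5)=3003 f(15,7)=1365 f(15,9)=455 f(15,11)=105 f(15,13)=15 f(15,15)=1
t=16: f(16,-6)=2548 f(16,-4)=7448 f(16,-2)=11320 f(16,0)=12854 f(16,2)=11439 f(16,4)=8008 f(16,6)=4368 f(16,8)=1820 f(16,10)=560 f(16,12)=120 f(16,14)=16 f(16,16)=1
Σ_s f(16,s) = 60502
P = 60502/65536 = 30251/32768

Answer: 30251/32768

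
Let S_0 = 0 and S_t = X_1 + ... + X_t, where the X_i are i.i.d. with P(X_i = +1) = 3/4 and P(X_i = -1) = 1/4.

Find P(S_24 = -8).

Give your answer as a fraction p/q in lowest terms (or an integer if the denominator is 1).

Answer: 4825425231/281474976710656

Derivation:
To reach position -8 after 24 steps: need 8 steps of +1 and 16 steps of -1.
Number of such sequences: C(24,8) = 735471
Each has probability (3/4)^8 · (1/4)^16 = 6561/281474976710656
P = 735471 · 6561/281474976710656 = 4825425231/281474976710656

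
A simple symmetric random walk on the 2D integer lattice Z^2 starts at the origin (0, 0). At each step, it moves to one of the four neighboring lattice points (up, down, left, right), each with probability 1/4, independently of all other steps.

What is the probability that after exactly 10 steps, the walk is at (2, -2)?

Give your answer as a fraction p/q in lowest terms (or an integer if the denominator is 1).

Let h be the number of horizontal steps (so 10-h are vertical). To end at (2,-2) need (h+2)/2 right-steps and ((10-h)-2)/2 up-steps.
Sum over h with 2 ≤ h ≤ 8, h ≡ 0 (mod 2), 10-h ≡ 0 (mod 2):
h=2: C(10,2)·C(2,2)·C(8,3) = 45·1·56 = 2520
h=4: C(10,4)·C(4,3)·C(6,2) = 210·4·15 = 12600
h=6: C(10,6)·C(6,4)·C(4,1) = 210·15·4 = 12600
h=8: C(10,8)·C(8,5)·C(2,0) = 45·56·1 = 2520
Total favorable: 30240
Total paths: 4^10 = 1048576
P = 30240/1048576 = 945/32768

Answer: 945/32768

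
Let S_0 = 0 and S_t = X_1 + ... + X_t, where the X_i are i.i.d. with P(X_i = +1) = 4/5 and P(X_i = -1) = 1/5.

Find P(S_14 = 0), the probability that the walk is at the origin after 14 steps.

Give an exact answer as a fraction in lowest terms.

To be at 0 after 14 steps: need exactly 7 steps of +1 and 7 of -1.
Number of such sequences: C(14,7) = 3432
Each has probability (4/5)^7 · (1/5)^7 = 16384/6103515625
P = 3432 · 16384/6103515625 = 56229888/6103515625

Answer: 56229888/6103515625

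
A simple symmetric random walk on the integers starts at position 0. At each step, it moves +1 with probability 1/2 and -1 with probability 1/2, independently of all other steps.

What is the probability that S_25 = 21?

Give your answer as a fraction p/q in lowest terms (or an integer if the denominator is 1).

To reach position 21 after 25 steps: need 23 steps of +1 and 2 of -1.
Favorable paths: C(25,23) = 300
Total paths: 2^25 = 33554432
P = 300/33554432 = 75/8388608

Answer: 75/8388608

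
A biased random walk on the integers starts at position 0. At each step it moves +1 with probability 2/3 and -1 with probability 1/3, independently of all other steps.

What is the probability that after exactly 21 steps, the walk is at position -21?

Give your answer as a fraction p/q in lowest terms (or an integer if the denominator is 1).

To reach position -21 after 21 steps: need 0 steps of +1 and 21 steps of -1.
Number of such sequences: C(21,0) = 1
Each has probability (2/3)^0 · (1/3)^21 = 1/10460353203
P = 1 · 1/10460353203 = 1/10460353203

Answer: 1/10460353203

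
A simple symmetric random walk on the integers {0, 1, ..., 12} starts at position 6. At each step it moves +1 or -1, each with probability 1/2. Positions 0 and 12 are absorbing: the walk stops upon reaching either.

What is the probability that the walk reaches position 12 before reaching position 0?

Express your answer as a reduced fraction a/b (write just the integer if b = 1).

Symmetric walk (p = 1/2): the harmonic-function argument gives P(hit 12 before 0 | start at 6) = a/N.
P = 6/12 = 1/2

Answer: 1/2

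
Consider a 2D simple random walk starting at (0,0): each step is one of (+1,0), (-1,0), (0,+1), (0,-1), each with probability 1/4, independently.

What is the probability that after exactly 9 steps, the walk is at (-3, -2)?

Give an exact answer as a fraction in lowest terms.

Let h be the number of horizontal steps (so 9-h are vertical). To end at (-3,-2) need (h-3)/2 right-steps and ((9-h)-2)/2 up-steps.
Sum over h with 3 ≤ h ≤ 7, h ≡ 1 (mod 2), 9-h ≡ 0 (mod 2):
h=3: C(9,3)·C(3,0)·C(6,2) = 84·1·15 = 1260
h=5: C(9,5)·C(5,1)·C(4,1) = 126·5·4 = 2520
h=7: C(9,7)·C(7,2)·C(2,0) = 36·21·1 = 756
Total favorable: 4536
Total paths: 4^9 = 262144
P = 4536/262144 = 567/32768

Answer: 567/32768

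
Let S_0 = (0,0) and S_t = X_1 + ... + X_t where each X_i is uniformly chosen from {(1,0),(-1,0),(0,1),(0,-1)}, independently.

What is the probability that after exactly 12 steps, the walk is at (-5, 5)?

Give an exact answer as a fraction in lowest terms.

Answer: 693/1048576

Derivation:
Let h be the number of horizontal steps (so 12-h are vertical). To end at (-5,5) need (h-5)/2 right-steps and ((12-h)+5)/2 up-steps.
Sum over h with 5 ≤ h ≤ 7, h ≡ 1 (mod 2), 12-h ≡ 1 (mod 2):
h=5: C(12,5)·C(5,0)·C(7,6) = 792·1·7 = 5544
h=7: C(12,7)·C(7,1)·C(5,5) = 792·7·1 = 5544
Total favorable: 11088
Total paths: 4^12 = 16777216
P = 11088/16777216 = 693/1048576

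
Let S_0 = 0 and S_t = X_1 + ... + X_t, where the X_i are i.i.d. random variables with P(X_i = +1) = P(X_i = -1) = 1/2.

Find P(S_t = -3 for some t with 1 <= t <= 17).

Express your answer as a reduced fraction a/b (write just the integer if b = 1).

Answer: 15751/32768

Derivation:
Count via complement. Let g(t,s) = #length-t paths at position s with S_1..S_t all ≠ -3.
g(t,s) = g(t-1,s-1) + g(t-1,s+1) for s ≠ -3; g(t,-3) = 0.
t=0: g(0,0)=1
t=1: g(1,-1)=1 g(1,1)=1
t=2: g(2,-2)=1 g(2,0)=2 g(2,2)=1
t=3: g(3,-1)=3 g(3,1)=3 g(3,3)=1
t=4: g(4,-2)=3 g(4,0)=6 g(4,2)=4 g(4,4)=1
t=5: g(5,-1)=9 g(5,1)=10 g(5,3)=5 g(5,5)=1
t=6: g(6,-2)=9 g(6,0)=19 g(6,2)=15 g(6,4)=6 g(6,6)=1
t=7: g(7,-1)=28 g(7,1)=34 g(7,3)=21 g(7,5)=7 g(7,7)=1
t=8: g(8,-2)=28 g(8,0)=62 g(8,2)=55 g(8,4)=28 g(8,6)=8 g(8,8)=1
t=9: g(9,-1)=90 g(9,1)=117 g(9,3)=83 g(9,5)=36 g(9,7)=9 g(9,9)=1
t=10: g(10,-2)=90 g(10,0)=207 g(10,2)=200 g(10,4)=119 g(10,6)=45 g(10,8)=10 g(10,10)=1
t=11: g(11,-1)=297 g(11,1)=407 g(11,3)=319 g(11,5)=164 g(11,7)=55 g(11,9)=11 g(11,11)=1
t=12: g(12,-2)=297 g(12,0)=704 g(12,2)=726 g(12,4)=483 g(12,6)=219 g(12,8)=66 g(12,10)=12 g(12,12)=1
t=13: g(13,-1)=1001 g(13,1)=1430 g(13,3)=1209 g(13,5)=702 g(13,7)=285 g(13,9)=78 g(13,11)=13 g(13,13)=1
t=14: g(14,-2)=1001 g(14,0)=2431 g(14,2)=2639 g(14,4)=1911 g(14,6)=987 g(14,8)=363 g(14,10)=91 g(14,12)=14 g(14,14)=1
t=15: g(15,-1)=3432 g(15,1)=5070 g(15,3)=4550 g(15,5)=2898 g(15,7)=1350 g(15,9)=454 g(15,11)=105 g(15,13)=15 g(15,15)=1
t=16: g(16,-2)=3432 g(16,0)=8502 g(16,2)=9620 g(16,4)=7448 g(16,6)=4248 g(16,8)=1804 g(16,10)=559 g(16,12)=120 g(16,14)=16 g(16,16)=1
t=17: g(17,-1)=11934 g(17,1)=18122 g(17,3)=17068 g(17,5)=11696 g(17,7)=6052 g(17,9)=2363 g(17,11)=679 g(17,13)=136 g(17,15)=17 g(17,17)=1
Paths never hitting -3: Σ_s g(17,s) = 68068
Paths hitting -3: 2^17 - 68068 = 63004
P = 63004/131072 = 15751/32768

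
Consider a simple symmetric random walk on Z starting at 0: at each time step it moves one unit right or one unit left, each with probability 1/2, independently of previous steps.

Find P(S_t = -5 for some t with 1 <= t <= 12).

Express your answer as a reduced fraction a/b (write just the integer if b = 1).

Answer: 299/2048

Derivation:
Count via complement. Let g(t,s) = #length-t paths at position s with S_1..S_t all ≠ -5.
g(t,s) = g(t-1,s-1) + g(t-1,s+1) for s ≠ -5; g(t,-5) = 0.
t=0: g(0,0)=1
t=1: g(1,-1)=1 g(1,1)=1
t=2: g(2,-2)=1 g(2,0)=2 g(2,2)=1
t=3: g(3,-3)=1 g(3,-1)=3 g(3,1)=3 g(3,3)=1
t=4: g(4,-4)=1 g(4,-2)=4 g(4,0)=6 g(4,2)=4 g(4,4)=1
t=5: g(5,-3)=5 g(5,-1)=10 g(5,1)=10 g(5,3)=5 g(5,5)=1
t=6: g(6,-4)=5 g(6,-2)=15 g(6,0)=20 g(6,2)=15 g(6,4)=6 g(6,6)=1
t=7: g(7,-3)=20 g(7,-1)=35 g(7,1)=35 g(7,3)=21 g(7,5)=7 g(7,7)=1
t=8: g(8,-4)=20 g(8,-2)=55 g(8,0)=70 g(8,2)=56 g(8,4)=28 g(8,6)=8 g(8,8)=1
t=9: g(9,-3)=75 g(9,-1)=125 g(9,1)=126 g(9,3)=84 g(9,5)=36 g(9,7)=9 g(9,9)=1
t=10: g(10,-4)=75 g(10,-2)=200 g(10,0)=251 g(10,2)=210 g(10,4)=120 g(10,6)=45 g(10,8)=10 g(10,10)=1
t=11: g(11,-3)=275 g(11,-1)=451 g(11,1)=461 g(11,3)=330 g(11,5)=165 g(11,7)=55 g(11,9)=11 g(11,11)=1
t=12: g(12,-4)=275 g(12,-2)=726 g(12,0)=912 g(12,2)=791 g(12,4)=495 g(12,6)=220 g(12,8)=66 g(12,10)=12 g(12,12)=1
Paths never hitting -5: Σ_s g(12,s) = 3498
Paths hitting -5: 2^12 - 3498 = 598
P = 598/4096 = 299/2048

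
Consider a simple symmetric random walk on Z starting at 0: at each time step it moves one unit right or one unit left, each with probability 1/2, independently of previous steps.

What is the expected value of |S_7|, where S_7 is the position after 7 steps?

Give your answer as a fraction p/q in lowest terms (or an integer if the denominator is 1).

S_7 takes values m ≡ 1 (mod 2) with |m| ≤ 7; P(S_7=m) = C(7,(7+m)/2)/2^7.
Total paths: 2^7 = 128
Distribution: P(S=-7)=1/128, P(S=-5)=7/128, P(S=-3)=21/128, P(S=-1)=35/128, P(S=1)=35/128, P(S=3)=21/128, P(S=5)=7/128, P(S=7)=1/128
E[|S_7|] = Σ_m |m|·P(S_7=m) = 280/128 = 35/16

Answer: 35/16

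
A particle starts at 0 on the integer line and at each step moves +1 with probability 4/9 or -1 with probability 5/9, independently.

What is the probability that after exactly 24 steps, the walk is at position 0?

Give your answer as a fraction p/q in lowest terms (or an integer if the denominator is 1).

Answer: 11076222976000000000000/79766443076872509863361

Derivation:
To be at 0 after 24 steps: need exactly 12 steps of +1 and 12 of -1.
Number of such sequences: C(24,12) = 2704156
Each has probability (4/9)^12 · (5/9)^12 = 4096000000000000/79766443076872509863361
P = 2704156 · 4096000000000000/79766443076872509863361 = 11076222976000000000000/79766443076872509863361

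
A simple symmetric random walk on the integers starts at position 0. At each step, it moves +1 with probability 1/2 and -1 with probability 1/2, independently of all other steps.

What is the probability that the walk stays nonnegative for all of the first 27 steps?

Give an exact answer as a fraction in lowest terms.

Let f(t,s) = #length-t paths at position s with S_1..S_t all ≥ 0.
f(t,s) = f(t-1,s-1) + f(t-1,s+1) for s ≥ 0; f(t,s) = 0 for s < 0.
t=0: f(0,0)=1
t=1: f(1,1)=1
t=2: f(2,0)=1 f(2,2)=1
t=3: f(3,1)=2 f(3,3)=1
t=4: f(4,0)=2 f(4,2)=3 f(4,4)=1
t=5: f(5,1)=5 f(5,3)=4 f(5,5)=1
t=6: f(6,0)=5 f(6,2)=9 f(6,4)=5 f(6,6)=1
t=7: f(7,1)=14 f(7,3)=14 f(7,5)=6 f(7,7)=1
t=8: f(8,0)=14 f(8,2)=28 f(8,4)=20 f(8,6)=7 f(8,8)=1
t=9: f(9,1)=42 f(9,3)=48 f(9,5)=27 f(9,7)=8 f(9,9)=1
t=10: f(10,0)=42 f(10,2)=90 f(10,4)=75 f(10,6)=35 f(10,8)=9 f(10,10)=1
t=11: f(11,1)=132 f(11,3)=165 f(11,5)=110 f(11,7)=44 f(11,9)=10 f(11,11)=1
t=12: f(12,0)=132 f(12,2)=297 f(12,4)=275 f(12,6)=154 f(12,8)=54 f(12,10)=11 f(12,12)=1
t=13: f(13,1)=429 f(13,3)=572 f(13,5)=429 f(13,7)=208 f(13,9)=65 f(13,11)=12 f(13,13)=1
t=14: f(14,0)=429 f(14,2)=1001 f(14,4)=1001 f(14,6)=637 f(14,8)=273 f(14,10)=77 f(14,12)=13 f(14,14)=1
t=15: f(15,1)=1430 f(15,3)=2002 f(15,5)=1638 f(15,7)=910 f(15,9)=350 f(15,11)=90 f(15,13)=14 f(15,15)=1
t=16: f(16,0)=1430 f(16,2)=3432 f(16,4)=3640 f(16,6)=2548 f(16,8)=1260 f(16,10)=440 f(16,12)=104 f(16,14)=15 f(16,16)=1
t=17: f(17,1)=4862 f(17,3)=7072 f(17,5)=6188 f(17,7)=3808 f(17,9)=1700 f(17,11)=544 f(17,13)=119 f(17,15)=16 f(17,17)=1
t=18: f(18,0)=4862 f(18,2)=11934 f(18,4)=13260 f(18,6)=9996 f(18,8)=5508 f(18,10)=2244 f(18,12)=663 f(18,14)=135 f(18,16)=17 f(18,18)=1
t=19: f(19,1)=16796 f(19,3)=25194 f(19,5)=23256 f(19,7)=15504 f(19,9)=7752 f(19,11)=2907 f(19,13)=798 f(19,15)=152 f(19,17)=18 f(19,19)=1
t=20: f(20,0)=16796 f(20,2)=41990 f(20,4)=48450 f(20,6)=38760 f(20,8)=23256 f(20,10)=10659 f(20,12)=3705 f(20,14)=950 f(20,16)=170 f(20,18)=19 f(20,20)=1
t=21: f(21,1)=58786 f(21,3)=90440 f(21,5)=87210 f(21,7)=62016 f(21,9)=33915 f(21,11)=14364 f(21,13)=4655 f(21,15)=1120 f(21,17)=189 f(21,19)=20 f(21,21)=1
t=22: f(22,0)=58786 f(22,2)=149226 f(22,4)=177650 f(22,6)=149226 f(22,8)=95931 f(22,10)=48279 f(22,12)=19019 f(22,14)=5775 f(22,16)=1309 f(22,18)=209 f(22,20)=21 f(22,22)=1
t=23: f(23,1)=208012 f(23,3)=326876 f(23,5)=326876 f(23,7)=245157 f(23,9)=144210 f(23,11)=67298 f(23,13)=24794 f(23,15)=7084 f(23,17)=1518 f(23,19)=230 f(23,21)=22 f(23,23)=1
t=24: f(24,0)=208012 f(24,2)=534888 f(24,4)=653752 f(24,6)=572033 f(24,8)=389367 f(24,10)=211508 f(24,12)=92092 f(24,14)=31878 f(24,16)=8602 f(24,18)=1748 f(24,20)=252 f(24,22)=23 f(24,24)=1
t=25: f(25,1)=742900 f(25,3)=1188640 f(25,5)=1225785 f(25,7)=961400 f(25,9)=600875 f(25,11)=303600 f(25,13)=123970 f(25,15)=40480 f(25,17)=10350 f(25,19)=2000 f(25,21)=275 f(25,23)=24 f(25,25)=1
t=26: f(26,0)=742900 f(26,2)=1931540 f(26,4)=2414425 f(26,6)=2187185 f(26,8)=1562275 f(26,10)=904475 f(26,12)=427570 f(26,14)=164450 f(26,16)=50830 f(26,18)=12350 f(26,20)=2275 f(26,22)=299 f(26,24)=25 f(26,26)=1
t=27: f(27,1)=2674440 f(27,3)=4345965 f(27,5)=4601610 f(27,7)=3749460 f(27,9)=2466750 f(27,11)=1332045 f(27,13)=592020 f(27,15)=215280 f(27,17)=63180 f(27,19)=14625 f(27,21)=2574 f(27,23)=324 f(27,25)=26 f(27,27)=1
Σ_s f(27,s) = 20058300
P = 20058300/134217728 = 5014575/33554432

Answer: 5014575/33554432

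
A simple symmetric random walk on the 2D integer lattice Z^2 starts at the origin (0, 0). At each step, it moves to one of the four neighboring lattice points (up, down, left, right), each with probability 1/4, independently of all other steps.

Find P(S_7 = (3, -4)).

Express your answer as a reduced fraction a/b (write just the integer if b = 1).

Answer: 35/16384

Derivation:
Let h be the number of horizontal steps (so 7-h are vertical). To end at (3,-4) need (h+3)/2 right-steps and ((7-h)-4)/2 up-steps.
Sum over h with 3 ≤ h ≤ 3, h ≡ 1 (mod 2), 7-h ≡ 0 (mod 2):
h=3: C(7,3)·C(3,3)·C(4,0) = 35·1·1 = 35
Total favorable: 35
Total paths: 4^7 = 16384
P = 35/16384 = 35/16384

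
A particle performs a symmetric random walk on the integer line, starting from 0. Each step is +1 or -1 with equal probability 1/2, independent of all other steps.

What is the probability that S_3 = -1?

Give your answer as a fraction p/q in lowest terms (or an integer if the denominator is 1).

Answer: 3/8

Derivation:
To reach position -1 after 3 steps: need 1 step of +1 and 2 of -1.
Favorable paths: C(3,1) = 3
Total paths: 2^3 = 8
P = 3/8 = 3/8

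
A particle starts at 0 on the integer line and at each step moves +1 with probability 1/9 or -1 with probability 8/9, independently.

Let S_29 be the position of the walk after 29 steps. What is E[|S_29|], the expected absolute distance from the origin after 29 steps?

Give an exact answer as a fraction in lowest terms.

S_29 takes values m ≡ 1 (mod 2) with |m| ≤ 29; P(S_29=m) = C(29,(29+m)/2) · (1/9)^((29+m)/2) · (8/9)^((29-m)/2).
Distribution: P(S=-29)=154742504910672534362390528/4710128697246244834921603689, P(S=-27)=560941580301187937063665664/4710128697246244834921603689, P(S=-25)=981647765527078889861414912/4710128697246244834921603689, P(S=-23)=122705970690884861232676864/523347633027360537213511521, P(S=-21)=99698601186343949751549952/523347633027360537213511521, P(S=-19)=62311625741464968594718720/523347633027360537213511521, P(S=-17)=31155812870732484297359360/523347633027360537213511521, P(S=-15)=12796137429050841764986880/523347633027360537213511521, P(S=-13)=4398672241236226856714240/523347633027360537213511521, P(S=-11)=3848838211081698499624960/1570042899082081611640534563, P(S=-9)=962209552770424624906240/1570042899082081611640534563, P(S=-7)=207749789802705316741120/1570042899082081611640534563, P(S=-5)=12984361862669082296320/523347633027360537213511521, P(S=-3)=2122443766013215375360/523347633027360537213511521, P(S=-1)=303206252287602196480/523347633027360537213511521, P(S=1)=37900781535950274560/523347633027360537213511521, P(S=3)=4145397980494561280/523347633027360537213511521, P(S=5)=396251277547274240/523347633027360537213511521, P(S=7)=99062819386818560/1570042899082081611640534563, P(S=9)=7169019824046080/1570042899082081611640534563, P(S=11)=448063739002880/1570042899082081611640534563, P(S=13)=8001138196480/523347633027360537213511521, P(S=15)=363688099840/523347633027360537213511521, P(S=17)=13835960320/523347633027360537213511521, P(S=19)=432373760/523347633027360537213511521, P(S=21)=10809344/523347633027360537213511521, P(S=23)=207872/523347633027360537213511521, P(S=25)=25984/4710128697246244834921603689, P(S=27)=232/4710128697246244834921603689, P(S=29)=1/4710128697246244834921603689
E[|S_29|] = Σ_m |m|·P(S_29=m) = 11804396716762408351877972141/523347633027360537213511521

Answer: 11804396716762408351877972141/523347633027360537213511521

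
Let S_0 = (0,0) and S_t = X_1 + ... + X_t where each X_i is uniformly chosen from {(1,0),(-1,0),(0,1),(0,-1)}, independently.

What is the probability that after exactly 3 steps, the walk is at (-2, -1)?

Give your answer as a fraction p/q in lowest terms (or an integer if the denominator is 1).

Answer: 3/64

Derivation:
Let h be the number of horizontal steps (so 3-h are vertical). To end at (-2,-1) need (h-2)/2 right-steps and ((3-h)-1)/2 up-steps.
Sum over h with 2 ≤ h ≤ 2, h ≡ 0 (mod 2), 3-h ≡ 1 (mod 2):
h=2: C(3,2)·C(2,0)·C(1,0) = 3·1·1 = 3
Total favorable: 3
Total paths: 4^3 = 64
P = 3/64 = 3/64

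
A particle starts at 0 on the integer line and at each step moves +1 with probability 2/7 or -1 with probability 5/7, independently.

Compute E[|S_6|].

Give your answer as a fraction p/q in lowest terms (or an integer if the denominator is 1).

Answer: 334974/117649

Derivation:
S_6 takes values m ≡ 0 (mod 2) with |m| ≤ 6; P(S_6=m) = C(6,(6+m)/2) · (2/7)^((6+m)/2) · (5/7)^((6-m)/2).
Distribution: P(S=-6)=15625/117649, P(S=-4)=37500/117649, P(S=-2)=37500/117649, P(S=0)=20000/117649, P(S=2)=6000/117649, P(S=4)=960/117649, P(S=6)=64/117649
E[|S_6|] = Σ_m |m|·P(S_6=m) = 334974/117649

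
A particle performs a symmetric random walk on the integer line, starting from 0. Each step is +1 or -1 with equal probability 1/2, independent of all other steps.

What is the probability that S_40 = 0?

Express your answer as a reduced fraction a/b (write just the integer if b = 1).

Answer: 34461632205/274877906944

Derivation:
To return to 0 after 40 steps: need exactly 20 steps of +1 and 20 of -1.
Favorable paths: C(40,20) = 137846528820
Total paths: 2^40 = 1099511627776
P = 137846528820/1099511627776 = 34461632205/274877906944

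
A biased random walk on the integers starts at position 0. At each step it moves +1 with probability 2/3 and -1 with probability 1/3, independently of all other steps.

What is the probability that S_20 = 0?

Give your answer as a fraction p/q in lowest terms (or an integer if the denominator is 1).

Answer: 189190144/3486784401

Derivation:
To be at 0 after 20 steps: need exactly 10 steps of +1 and 10 of -1.
Number of such sequences: C(20,10) = 184756
Each has probability (2/3)^10 · (1/3)^10 = 1024/3486784401
P = 184756 · 1024/3486784401 = 189190144/3486784401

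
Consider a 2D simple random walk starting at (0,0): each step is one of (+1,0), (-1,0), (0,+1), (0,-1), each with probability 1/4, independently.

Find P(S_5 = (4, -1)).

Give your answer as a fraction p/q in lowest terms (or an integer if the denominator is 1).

Answer: 5/1024

Derivation:
Let h be the number of horizontal steps (so 5-h are vertical). To end at (4,-1) need (h+4)/2 right-steps and ((5-h)-1)/2 up-steps.
Sum over h with 4 ≤ h ≤ 4, h ≡ 0 (mod 2), 5-h ≡ 1 (mod 2):
h=4: C(5,4)·C(4,4)·C(1,0) = 5·1·1 = 5
Total favorable: 5
Total paths: 4^5 = 1024
P = 5/1024 = 5/1024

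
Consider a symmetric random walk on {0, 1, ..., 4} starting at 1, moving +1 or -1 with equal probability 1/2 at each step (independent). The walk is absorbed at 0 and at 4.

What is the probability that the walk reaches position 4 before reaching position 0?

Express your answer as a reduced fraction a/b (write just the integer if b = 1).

Symmetric walk (p = 1/2): the harmonic-function argument gives P(hit 4 before 0 | start at 1) = a/N.
P = 1/4 = 1/4

Answer: 1/4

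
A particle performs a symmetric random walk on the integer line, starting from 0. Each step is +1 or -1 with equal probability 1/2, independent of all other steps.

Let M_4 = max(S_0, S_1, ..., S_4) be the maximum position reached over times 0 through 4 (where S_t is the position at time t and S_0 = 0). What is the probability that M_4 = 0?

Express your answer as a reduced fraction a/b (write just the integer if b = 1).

Let M_4 = max(S_0,...,S_4). Use the reflection principle: for j ≥ 1, #{paths with M_4 ≥ j} = #{S_4 ≥ j} + #{S_4 ≥ j+1}.
P(M_4 ≥ 0) = 1 since S_0 = 0, so #{M_4 ≥ 0} = 16.
#{M_4 ≥ 1} = #{S_4 ≥ 1} + #{S_4 ≥ 2} = 5 + 5 = 10.
#{M_4 = 0} = 16 - 10 = 6.
P(M_4 = 0) = 6/16 = 3/8

Answer: 3/8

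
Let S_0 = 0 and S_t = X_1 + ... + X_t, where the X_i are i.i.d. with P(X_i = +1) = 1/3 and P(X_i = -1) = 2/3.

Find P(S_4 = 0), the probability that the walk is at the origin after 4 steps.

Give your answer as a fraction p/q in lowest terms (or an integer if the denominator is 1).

To be at 0 after 4 steps: need exactly 2 steps of +1 and 2 of -1.
Number of such sequences: C(4,2) = 6
Each has probability (1/3)^2 · (2/3)^2 = 4/81
P = 6 · 4/81 = 8/27

Answer: 8/27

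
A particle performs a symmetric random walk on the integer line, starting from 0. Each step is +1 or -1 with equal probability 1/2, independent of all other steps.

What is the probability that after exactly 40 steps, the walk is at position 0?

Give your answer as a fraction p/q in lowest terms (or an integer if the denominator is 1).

To return to 0 after 40 steps: need exactly 20 steps of +1 and 20 of -1.
Favorable paths: C(40,20) = 137846528820
Total paths: 2^40 = 1099511627776
P = 137846528820/1099511627776 = 34461632205/274877906944

Answer: 34461632205/274877906944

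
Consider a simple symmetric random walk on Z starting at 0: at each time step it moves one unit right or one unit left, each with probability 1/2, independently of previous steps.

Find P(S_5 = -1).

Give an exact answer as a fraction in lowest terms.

Answer: 5/16

Derivation:
To reach position -1 after 5 steps: need 2 steps of +1 and 3 of -1.
Favorable paths: C(5,2) = 10
Total paths: 2^5 = 32
P = 10/32 = 5/16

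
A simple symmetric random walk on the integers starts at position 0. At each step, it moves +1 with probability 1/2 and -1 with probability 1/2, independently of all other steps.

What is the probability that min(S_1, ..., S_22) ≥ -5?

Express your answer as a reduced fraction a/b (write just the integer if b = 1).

Answer: 1656667/2097152

Derivation:
Let f(t,s) = #length-t paths at position s with S_1..S_t all ≥ -5.
f(t,s) = f(t-1,s-1) + f(t-1,s+1) for s ≥ -5; f(t,s) = 0 for s < -5.
t=0: f(0,0)=1
t=1: f(1,-1)=1 f(1,1)=1
t=2: f(2,-2)=1 f(2,0)=2 f(2,2)=1
t=3: f(3,-3)=1 f(3,-1)=3 f(3,1)=3 f(3,3)=1
t=4: f(4,-4)=1 f(4,-2)=4 f(4,0)=6 f(4,2)=4 f(4,4)=1
t=5: f(5,-5)=1 f(5,-3)=5 f(5,-1)=10 f(5,1)=10 f(5,3)=5 f(5,5)=1
t=6: f(6,-4)=6 f(6,-2)=15 f(6,0)=20 f(6,2)=15 f(6,4)=6 f(6,6)=1
t=7: f(7,-5)=6 f(7,-3)=21 f(7,-1)=35 f(7,1)=35 f(7,3)=21 f(7,5)=7 f(7,7)=1
t=8: f(8,-4)=27 f(8,-2)=56 f(8,0)=70 f(8,2)=56 f(8,4)=28 f(8,6)=8 f(8,8)=1
t=9: f(9,-5)=27 f(9,-3)=83 f(9,-1)=126 f(9,1)=126 f(9,3)=84 f(9,5)=36 f(9,7)=9 f(9,9)=1
t=10: f(10,-4)=110 f(10,-2)=209 f(10,0)=252 f(10,2)=210 f(10,4)=120 f(10,6)=45 f(10,8)=10 f(10,10)=1
t=11: f(11,-5)=110 f(11,-3)=319 f(11,-1)=461 f(11,1)=462 f(11,3)=330 f(11,5)=165 f(11,7)=55 f(11,9)=11 f(11,11)=1
t=12: f(12,-4)=429 f(12,-2)=780 f(12,0)=923 f(12,2)=792 f(12,4)=495 f(12,6)=220 f(12,8)=66 f(12,10)=12 f(12,12)=1
t=13: f(13,-5)=429 f(13,-3)=1209 f(13,-1)=1703 f(13,1)=1715 f(13,3)=1287 f(13,5)=715 f(13,7)=286 f(13,9)=78 f(13,11)=13 f(13,13)=1
t=14: f(14,-4)=1638 f(14,-2)=2912 f(14,0)=3418 f(14,2)=3002 f(14,4)=2002 f(14,6)=1001 f(14,8)=364 f(14,10)=91 f(14,12)=14 f(14,14)=1
t=15: f(15,-5)=1638 f(15,-3)=4550 f(15,-1)=6330 f(15,1)=6420 f(15,3)=5004 f(15,5)=3003 f(15,7)=1365 f(15,9)=455 f(15,11)=105 f(15,13)=15 f(15,15)=1
t=16: f(16,-4)=6188 f(16,-2)=10880 f(16,0)=12750 f(16,2)=11424 f(16,4)=8007 f(16,6)=4368 f(16,8)=1820 f(16,10)=560 f(16,12)=120 f(16,14)=16 f(16,16)=1
t=17: f(17,-5)=6188 f(17,-3)=17068 f(17,-1)=23630 f(17,1)=24174 f(17,3)=19431 f(17,5)=12375 f(17,7)=6188 f(17,9)=2380 f(17,11)=680 f(17,13)=136 f(17,15)=17 f(17,17)=1
t=18: f(18,-4)=23256 f(18,-2)=40698 f(18,0)=47804 f(18,2)=43605 f(18,4)=31806 f(18,6)=18563 f(18,8)=8568 f(18,10)=3060 f(18,12)=816 f(18,14)=153 f(18,16)=18 f(18,18)=1
t=19: f(19,-5)=23256 f(19,-3)=63954 f(19,-1)=88502 f(19,1)=91409 f(19,3)=75411 f(19,5)=50369 f(19,7)=27131 f(19,9)=11628 f(19,11)=3876 f(19,13)=969 f(19,15)=171 f(19,17)=19 f(19,19)=1
t=20: f(20,-4)=87210 f(20,-2)=152456 f(20,0)=179911 f(20,2)=166820 f(20,4)=125780 f(20,6)=77500 f(20,8)=38759 f(20,10)=15504 f(20,12)=4845 f(20,14)=1140 f(20,16)=190 f(20,18)=20 f(20,20)=1
t=21: f(21,-5)=87210 f(21,-3)=239666 f(21,-1)=332367 f(21,1)=346731 f(21,3)=292600 f(21,5)=203280 f(21,7)=116259 f(21,9)=54263 f(21,11)=20349 f(21,13)=5985 f(21,15)=1330 f(21,17)=210 f(21,19)=21 f(21,21)=1
t=22: f(22,-4)=326876 f(22,-2)=572033 f(22,0)=679098 f(22,2)=639331 f(22,4)=495880 f(22,6)=319539 f(22,8)=170522 f(22,10)=74612 f(22,12)=26334 f(22,14)=7315 f(22,16)=1540 f(22,18)=231 f(22,20)=22 f(22,22)=1
Σ_s f(22,s) = 3313334
P = 3313334/4194304 = 1656667/2097152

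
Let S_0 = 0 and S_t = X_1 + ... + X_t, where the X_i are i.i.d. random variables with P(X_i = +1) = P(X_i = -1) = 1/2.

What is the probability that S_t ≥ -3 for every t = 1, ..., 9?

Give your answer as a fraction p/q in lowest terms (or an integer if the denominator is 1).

Answer: 105/128

Derivation:
Let f(t,s) = #length-t paths at position s with S_1..S_t all ≥ -3.
f(t,s) = f(t-1,s-1) + f(t-1,s+1) for s ≥ -3; f(t,s) = 0 for s < -3.
t=0: f(0,0)=1
t=1: f(1,-1)=1 f(1,1)=1
t=2: f(2,-2)=1 f(2,0)=2 f(2,2)=1
t=3: f(3,-3)=1 f(3,-1)=3 f(3,1)=3 f(3,3)=1
t=4: f(4,-2)=4 f(4,0)=6 f(4,2)=4 f(4,4)=1
t=5: f(5,-3)=4 f(5,-1)=10 f(5,1)=10 f(5,3)=5 f(5,5)=1
t=6: f(6,-2)=14 f(6,0)=20 f(6,2)=15 f(6,4)=6 f(6,6)=1
t=7: f(7,-3)=14 f(7,-1)=34 f(7,1)=35 f(7,3)=21 f(7,5)=7 f(7,7)=1
t=8: f(8,-2)=48 f(8,0)=69 f(8,2)=56 f(8,4)=28 f(8,6)=8 f(8,8)=1
t=9: f(9,-3)=48 f(9,-1)=117 f(9,1)=125 f(9,3)=84 f(9,5)=36 f(9,7)=9 f(9,9)=1
Σ_s f(9,s) = 420
P = 420/512 = 105/128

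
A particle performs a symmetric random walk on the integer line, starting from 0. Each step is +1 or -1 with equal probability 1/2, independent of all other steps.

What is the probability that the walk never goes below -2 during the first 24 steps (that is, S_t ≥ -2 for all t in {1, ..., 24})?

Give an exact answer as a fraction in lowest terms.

Answer: 1924111/4194304

Derivation:
Let f(t,s) = #length-t paths at position s with S_1..S_t all ≥ -2.
f(t,s) = f(t-1,s-1) + f(t-1,s+1) for s ≥ -2; f(t,s) = 0 for s < -2.
t=0: f(0,0)=1
t=1: f(1,-1)=1 f(1,1)=1
t=2: f(2,-2)=1 f(2,0)=2 f(2,2)=1
t=3: f(3,-1)=3 f(3,1)=3 f(3,3)=1
t=4: f(4,-2)=3 f(4,0)=6 f(4,2)=4 f(4,4)=1
t=5: f(5,-1)=9 f(5,1)=10 f(5,3)=5 f(5,5)=1
t=6: f(6,-2)=9 f(6,0)=19 f(6,2)=15 f(6,4)=6 f(6,6)=1
t=7: f(7,-1)=28 f(7,1)=34 f(7,3)=21 f(7,5)=7 f(7,7)=1
t=8: f(8,-2)=28 f(8,0)=62 f(8,2)=55 f(8,4)=28 f(8,6)=8 f(8,8)=1
t=9: f(9,-1)=90 f(9,1)=117 f(9,3)=83 f(9,5)=36 f(9,7)=9 f(9,9)=1
t=10: f(10,-2)=90 f(10,0)=207 f(10,2)=200 f(10,4)=119 f(10,6)=45 f(10,8)=10 f(10,10)=1
t=11: f(11,-1)=297 f(11,1)=407 f(11,3)=319 f(11,5)=164 f(11,7)=55 f(11,9)=11 f(11,11)=1
t=12: f(12,-2)=297 f(12,0)=704 f(12,2)=726 f(12,4)=483 f(12,6)=219 f(12,8)=66 f(12,10)=12 f(12,12)=1
t=13: f(13,-1)=1001 f(13,1)=1430 f(13,3)=1209 f(13,5)=702 f(13,7)=285 f(13,9)=78 f(13,11)=13 f(13,13)=1
t=14: f(14,-2)=1001 f(14,0)=2431 f(14,2)=2639 f(14,4)=1911 f(14,6)=987 f(14,8)=363 f(14,10)=91 f(14,12)=14 f(14,14)=1
t=15: f(15,-1)=3432 f(15,1)=5070 f(15,3)=4550 f(15,5)=2898 f(15,7)=1350 f(15,9)=454 f(15,11)=105 f(15,13)=15 f(15,15)=1
t=16: f(16,-2)=3432 f(16,0)=8502 f(16,2)=9620 f(16,4)=7448 f(16,6)=4248 f(16,8)=1804 f(16,10)=559 f(16,12)=120 f(16,14)=16 f(16,16)=1
t=17: f(17,-1)=11934 f(17,1)=18122 f(17,3)=17068 f(17,5)=11696 f(17,7)=6052 f(17,9)=2363 f(17,11)=679 f(17,13)=136 f(17,15)=17 f(17,17)=1
t=18: f(18,-2)=11934 f(18,0)=30056 f(18,2)=35190 f(18,4)=28764 f(18,6)=17748 f(18,8)=8415 f(18,10)=3042 f(18,12)=815 f(18,14)=153 f(18,16)=18 f(18,18)=1
t=19: f(19,-1)=41990 f(19,1)=65246 f(19,3)=63954 f(19,5)=46512 f(19,7)=26163 f(19,9)=11457 f(19,11)=3857 f(19,13)=968 f(19,15)=171 f(19,17)=19 f(19,19)=1
t=20: f(20,-2)=41990 f(20,0)=107236 f(20,2)=129200 f(20,4)=110466 f(20,6)=72675 f(20,8)=37620 f(20,10)=15314 f(20,12)=4825 f(20,14)=1139 f(20,16)=190 f(20,18)=20 f(20,20)=1
t=21: f(21,-1)=149226 f(21,1)=236436 f(21,3)=239666 f(21,5)=183141 f(21,7)=110295 f(21,9)=52934 f(21,11)=20139 f(21,13)=5964 f(21,15)=1329 f(21,17)=210 f(21,19)=21 f(21,21)=1
t=22: f(22,-2)=149226 f(22,0)=385662 f(22,2)=476102 f(22,4)=422807 f(22,6)=293436 f(22,8)=163229 f(22,10)=73073 f(22,12)=26103 f(22,14)=7293 f(22,16)=1539 f(22,18)=231 f(22,20)=22 f(22,22)=1
t=23: f(23,-1)=534888 f(23,1)=861764 f(23,3)=898909 f(23,5)=716243 f(23,7)=456665 f(23,9)=236302 f(23,11)=99176 f(23,13)=33396 f(23,15)=8832 f(23,17)=1770 f(23,19)=253 f(23,21)=23 f(23,23)=1
t=24: f(24,-2)=534888 f(24,0)=1396652 f(24,2)=1760673 f(24,4)=1615152 f(24,6)=1172908 f(24,8)=692967 f(24,10)=335478 f(24,12)=132572 f(24,14)=42228 f(24,16)=10602 f(24,18)=2023 f(24,20)=276 f(24,22)=24 f(24,24)=1
Σ_s f(24,s) = 7696444
P = 7696444/16777216 = 1924111/4194304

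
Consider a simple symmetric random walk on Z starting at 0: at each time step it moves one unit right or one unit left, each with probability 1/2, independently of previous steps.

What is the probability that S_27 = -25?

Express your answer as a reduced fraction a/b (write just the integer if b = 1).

To reach position -25 after 27 steps: need 1 step of +1 and 26 of -1.
Favorable paths: C(27,1) = 27
Total paths: 2^27 = 134217728
P = 27/134217728 = 27/134217728

Answer: 27/134217728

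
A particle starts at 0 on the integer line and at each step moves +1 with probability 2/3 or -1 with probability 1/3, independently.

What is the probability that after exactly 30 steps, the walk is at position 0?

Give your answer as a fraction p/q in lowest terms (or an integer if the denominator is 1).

To be at 0 after 30 steps: need exactly 15 steps of +1 and 15 of -1.
Number of such sequences: C(30,15) = 155117520
Each has probability (2/3)^15 · (1/3)^15 = 32768/205891132094649
P = 155117520 · 32768/205891132094649 = 564765655040/22876792454961

Answer: 564765655040/22876792454961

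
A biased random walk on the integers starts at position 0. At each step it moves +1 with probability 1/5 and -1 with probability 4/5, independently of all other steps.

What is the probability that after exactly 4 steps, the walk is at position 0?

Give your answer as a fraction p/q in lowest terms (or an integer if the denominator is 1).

Answer: 96/625

Derivation:
To be at 0 after 4 steps: need exactly 2 steps of +1 and 2 of -1.
Number of such sequences: C(4,2) = 6
Each has probability (1/5)^2 · (4/5)^2 = 16/625
P = 6 · 16/625 = 96/625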